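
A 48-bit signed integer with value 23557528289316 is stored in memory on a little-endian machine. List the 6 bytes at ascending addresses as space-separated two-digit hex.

24 00 1B EA 6C 15

23557528289316 in hexadecimal, padded to 48 bits, is 0x156CEA1B0024.
Split into bytes (most-significant first): 15 6C EA 1B 00 24.
Little-endian stores the least-significant byte at the lowest address.
So at ascending addresses the bytes are 24 00 1B EA 6C 15.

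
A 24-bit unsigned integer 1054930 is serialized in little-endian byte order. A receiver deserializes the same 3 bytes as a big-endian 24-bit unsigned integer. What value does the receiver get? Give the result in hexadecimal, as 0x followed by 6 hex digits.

1054930 in 24-bit hexadecimal is 0x1018D2.
Stored little-endian, the bytes at ascending addresses are D2 18 10.
Read back as big-endian, the last byte is least significant, giving 0xD21810.

0xD21810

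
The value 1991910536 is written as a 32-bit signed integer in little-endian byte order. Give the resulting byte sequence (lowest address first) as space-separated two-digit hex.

88 24 BA 76

1991910536 in hexadecimal, padded to 32 bits, is 0x76BA2488.
Split into bytes (most-significant first): 76 BA 24 88.
Little-endian stores the least-significant byte at the lowest address.
So at ascending addresses the bytes are 88 24 BA 76.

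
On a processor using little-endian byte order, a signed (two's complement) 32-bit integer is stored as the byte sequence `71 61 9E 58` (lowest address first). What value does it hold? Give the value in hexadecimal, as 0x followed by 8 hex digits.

Little-endian stores the least-significant byte at the lowest address.
Reassemble most-significant byte first: 58 9E 61 71 → 0x589E6171.

0x589E6171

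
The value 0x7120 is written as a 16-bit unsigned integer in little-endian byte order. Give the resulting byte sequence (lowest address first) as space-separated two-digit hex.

20 71

Split into bytes (most-significant first): 71 20.
Little-endian stores the least-significant byte at the lowest address.
So at ascending addresses the bytes are 20 71.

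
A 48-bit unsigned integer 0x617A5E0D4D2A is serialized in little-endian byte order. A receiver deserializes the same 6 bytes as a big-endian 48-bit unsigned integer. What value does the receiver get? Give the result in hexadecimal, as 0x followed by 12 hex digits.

Stored little-endian, the bytes at ascending addresses are 2A 4D 0D 5E 7A 61.
Read back as big-endian, the last byte is least significant, giving 0x2A4D0D5E7A61.

0x2A4D0D5E7A61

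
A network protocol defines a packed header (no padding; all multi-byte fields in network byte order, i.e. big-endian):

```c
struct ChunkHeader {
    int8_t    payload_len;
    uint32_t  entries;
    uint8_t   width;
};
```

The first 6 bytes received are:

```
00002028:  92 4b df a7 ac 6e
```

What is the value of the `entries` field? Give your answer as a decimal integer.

1272948652

`entries` follows `payload_len` (1 byte), so it starts at byte offset 1 and occupies 4 bytes.
Bytes at offsets 1..4: 4B DF A7 AC.
In big-endian order the high byte comes first in memory.
The bytes are already most-significant first: 0x4BDFA7AC.
0x4BDFA7AC = 1272948652.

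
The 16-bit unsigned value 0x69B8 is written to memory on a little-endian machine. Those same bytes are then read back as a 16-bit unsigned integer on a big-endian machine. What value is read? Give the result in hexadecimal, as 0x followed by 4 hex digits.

Stored little-endian, the bytes at ascending addresses are B8 69.
Read back as big-endian, the last byte is least significant, giving 0xB869.

0xB869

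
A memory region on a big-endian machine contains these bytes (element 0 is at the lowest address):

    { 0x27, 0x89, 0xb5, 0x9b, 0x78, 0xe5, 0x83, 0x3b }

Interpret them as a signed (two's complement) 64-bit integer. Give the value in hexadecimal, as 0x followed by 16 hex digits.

0x2789B59B78E5833B

Big-endian: lowest address holds the most-significant byte.
The bytes are already most-significant first: 0x2789B59B78E5833B.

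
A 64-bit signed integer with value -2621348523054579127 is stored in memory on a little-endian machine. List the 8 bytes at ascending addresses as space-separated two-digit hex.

Two's complement of -2621348523054579127 in 64 bits: 2621348523054579127 = 0x2460E697DD29BDB7; invert → 0xDB9F196822D64248; add 1 → 0xDB9F196822D64249.
Split into bytes (most-significant first): DB 9F 19 68 22 D6 42 49.
In little-endian order the low byte comes first in memory.
So at ascending addresses the bytes are 49 42 D6 22 68 19 9F DB.

49 42 D6 22 68 19 9F DB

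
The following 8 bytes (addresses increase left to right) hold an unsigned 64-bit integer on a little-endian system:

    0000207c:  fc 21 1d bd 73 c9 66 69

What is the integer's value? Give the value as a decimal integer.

In little-endian order the low byte comes first in memory.
Reassemble most-significant byte first: 69 66 C9 73 BD 1D 21 FC → 0x6966C973BD1D21FC.
0x6966C973BD1D21FC = 7594979320538145276.

7594979320538145276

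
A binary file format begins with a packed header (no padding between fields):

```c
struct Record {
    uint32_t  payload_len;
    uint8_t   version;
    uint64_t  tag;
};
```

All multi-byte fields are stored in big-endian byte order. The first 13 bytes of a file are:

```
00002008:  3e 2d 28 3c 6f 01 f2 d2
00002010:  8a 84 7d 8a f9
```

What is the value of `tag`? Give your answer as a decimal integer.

140406030772046585

`tag` follows `payload_len` (4 B), `version` (1 B), so it starts at offset 4 + 1 = 5 and occupies 8 bytes.
Bytes at offsets 5..12: 01 F2 D2 8A 84 7D 8A F9.
In big-endian order the high byte comes first in memory.
The bytes are already most-significant first: 0x01F2D28A847D8AF9.
0x01F2D28A847D8AF9 = 140406030772046585.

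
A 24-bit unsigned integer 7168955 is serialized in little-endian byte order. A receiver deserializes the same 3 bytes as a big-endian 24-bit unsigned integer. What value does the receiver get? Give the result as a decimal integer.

12280685

7168955 in 24-bit hexadecimal is 0x6D63BB.
Stored little-endian, the bytes at ascending addresses are BB 63 6D.
Read back as big-endian, the last byte is least significant, giving 0xBB636D.
0xBB636D = 12280685.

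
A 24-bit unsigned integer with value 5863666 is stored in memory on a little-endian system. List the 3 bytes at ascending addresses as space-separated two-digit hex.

F2 78 59

5863666 in hexadecimal, padded to 24 bits, is 0x5978F2.
Split into bytes (most-significant first): 59 78 F2.
In little-endian order the low byte comes first in memory.
So at ascending addresses the bytes are F2 78 59.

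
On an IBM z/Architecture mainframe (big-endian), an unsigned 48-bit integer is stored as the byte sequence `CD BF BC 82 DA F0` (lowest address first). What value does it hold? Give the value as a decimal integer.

226223385139952

In big-endian order the high byte comes first in memory.
The bytes are already most-significant first: 0xCDBFBC82DAF0.
0xCDBFBC82DAF0 = 226223385139952.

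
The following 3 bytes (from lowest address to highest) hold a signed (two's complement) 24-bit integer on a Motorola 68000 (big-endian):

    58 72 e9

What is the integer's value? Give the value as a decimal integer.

In big-endian order the high byte comes first in memory.
The bytes are already most-significant first: 0x5872E9.
0x5872E9 = 5796585.

5796585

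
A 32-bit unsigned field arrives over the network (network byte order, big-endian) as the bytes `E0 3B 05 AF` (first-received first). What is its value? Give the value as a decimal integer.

In big-endian order the high byte comes first in memory.
The bytes are already most-significant first: 0xE03B05AF.
0xE03B05AF = 3761964463.

3761964463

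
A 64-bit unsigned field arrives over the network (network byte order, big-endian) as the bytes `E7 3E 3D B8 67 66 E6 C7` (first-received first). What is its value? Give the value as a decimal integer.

In big-endian order the high byte comes first in memory.
The bytes are already most-significant first: 0xE73E3DB86766E6C7.
0xE73E3DB86766E6C7 = 16662823533535487687.

16662823533535487687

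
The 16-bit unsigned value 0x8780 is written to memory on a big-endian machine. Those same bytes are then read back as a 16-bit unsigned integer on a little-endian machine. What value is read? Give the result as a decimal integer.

32903

Stored big-endian, the bytes at ascending addresses are 87 80.
Read back as little-endian, the first byte is least significant, giving 0x8087.
0x8087 = 32903.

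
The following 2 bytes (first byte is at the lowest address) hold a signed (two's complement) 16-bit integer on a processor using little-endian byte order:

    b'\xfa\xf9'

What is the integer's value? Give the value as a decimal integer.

In little-endian order the low byte comes first in memory.
Reassemble most-significant byte first: F9 FA → 0xF9FA.
Top bit is set, so as a signed 16-bit value this is 0xF9FA − 2^16 = -1542.

-1542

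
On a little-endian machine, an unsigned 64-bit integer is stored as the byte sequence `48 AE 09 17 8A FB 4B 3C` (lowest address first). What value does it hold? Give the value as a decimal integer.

4344842836039544392

Little-endian stores the least-significant byte at the lowest address.
Reassemble most-significant byte first: 3C 4B FB 8A 17 09 AE 48 → 0x3C4BFB8A1709AE48.
0x3C4BFB8A1709AE48 = 4344842836039544392.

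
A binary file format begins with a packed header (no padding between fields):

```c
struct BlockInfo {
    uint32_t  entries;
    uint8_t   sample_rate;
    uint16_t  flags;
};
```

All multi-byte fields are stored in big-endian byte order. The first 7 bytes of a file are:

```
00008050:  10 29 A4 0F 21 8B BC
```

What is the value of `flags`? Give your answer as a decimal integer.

`flags` follows `entries` (4 B), `sample_rate` (1 B), so it starts at offset 4 + 1 = 5 and occupies 2 bytes.
Bytes at offsets 5..6: 8B BC.
Big-endian: lowest address holds the most-significant byte.
The bytes are already most-significant first: 0x8BBC.
0x8BBC = 35772.

35772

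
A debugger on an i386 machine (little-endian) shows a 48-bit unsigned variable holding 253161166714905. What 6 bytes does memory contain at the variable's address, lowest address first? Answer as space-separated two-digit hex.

253161166714905 in hexadecimal, padded to 48 bits, is 0xE63FAD69B819.
Split into bytes (most-significant first): E6 3F AD 69 B8 19.
In little-endian order the low byte comes first in memory.
So at ascending addresses the bytes are 19 B8 69 AD 3F E6.

19 B8 69 AD 3F E6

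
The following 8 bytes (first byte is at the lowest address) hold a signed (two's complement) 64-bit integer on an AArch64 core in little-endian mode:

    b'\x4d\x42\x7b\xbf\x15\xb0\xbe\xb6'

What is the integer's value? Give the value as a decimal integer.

In little-endian order the low byte comes first in memory.
Reassemble most-significant byte first: B6 BE B0 15 BF 7B 42 4D → 0xB6BEB015BF7B424D.
Top bit is set, so as a signed 64-bit value this is 0xB6BEB015BF7B424D − 2^64 = -5278588105778314675.

-5278588105778314675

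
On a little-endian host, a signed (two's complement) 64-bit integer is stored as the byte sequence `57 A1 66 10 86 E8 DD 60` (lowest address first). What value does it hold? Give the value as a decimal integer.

Little-endian: lowest address holds the least-significant byte.
Reassemble most-significant byte first: 60 DD E8 86 10 66 A1 57 → 0x60DDE8861066A157.
0x60DDE8861066A157 = 6979990659992559959.

6979990659992559959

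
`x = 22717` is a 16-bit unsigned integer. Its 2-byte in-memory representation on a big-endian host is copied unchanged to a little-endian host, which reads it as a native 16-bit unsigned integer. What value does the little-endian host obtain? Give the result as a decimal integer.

48472

22717 in 16-bit hexadecimal is 0x58BD.
Stored big-endian, the bytes at ascending addresses are 58 BD.
Read back as little-endian, the first byte is least significant, giving 0xBD58.
0xBD58 = 48472.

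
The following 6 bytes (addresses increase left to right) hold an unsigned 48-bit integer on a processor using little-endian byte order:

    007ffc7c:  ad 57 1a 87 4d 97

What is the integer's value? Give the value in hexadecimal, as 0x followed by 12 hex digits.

In little-endian order the low byte comes first in memory.
Reassemble most-significant byte first: 97 4D 87 1A 57 AD → 0x974D871A57AD.

0x974D871A57AD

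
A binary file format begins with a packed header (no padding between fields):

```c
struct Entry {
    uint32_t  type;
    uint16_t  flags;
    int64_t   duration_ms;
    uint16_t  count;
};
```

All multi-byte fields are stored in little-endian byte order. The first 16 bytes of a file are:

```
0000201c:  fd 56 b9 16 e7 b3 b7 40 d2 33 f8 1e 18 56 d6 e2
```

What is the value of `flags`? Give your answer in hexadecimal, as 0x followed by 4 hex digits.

`flags` follows `type` (4 bytes), so it starts at byte offset 4 and occupies 2 bytes.
Bytes at offsets 4..5: E7 B3.
In little-endian order the low byte comes first in memory.
Reassemble most-significant byte first: B3 E7 → 0xB3E7.

0xB3E7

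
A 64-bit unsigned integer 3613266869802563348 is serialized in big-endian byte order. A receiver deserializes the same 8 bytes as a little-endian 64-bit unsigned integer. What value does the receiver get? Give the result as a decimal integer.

3613266869802563348 in 64-bit hexadecimal is 0x3224E712FD44F714.
Stored big-endian, the bytes at ascending addresses are 32 24 E7 12 FD 44 F7 14.
Read back as little-endian, the first byte is least significant, giving 0x14F744FD12E72432.
0x14F744FD12E72432 = 1510752053740643378.

1510752053740643378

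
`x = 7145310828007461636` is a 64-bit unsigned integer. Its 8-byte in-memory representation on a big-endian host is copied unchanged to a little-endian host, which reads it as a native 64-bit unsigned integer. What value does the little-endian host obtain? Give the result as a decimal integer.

293617095533275491

7145310828007461636 in 64-bit hexadecimal is 0x63293E5731231304.
Stored big-endian, the bytes at ascending addresses are 63 29 3E 57 31 23 13 04.
Read back as little-endian, the first byte is least significant, giving 0x04132331573E2963.
0x04132331573E2963 = 293617095533275491.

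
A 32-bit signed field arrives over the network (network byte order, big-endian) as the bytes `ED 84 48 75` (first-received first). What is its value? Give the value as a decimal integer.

In big-endian order the high byte comes first in memory.
The bytes are already most-significant first: 0xED844875.
Top bit is set, so as a signed 32-bit value this is 0xED844875 − 2^32 = -310097803.

-310097803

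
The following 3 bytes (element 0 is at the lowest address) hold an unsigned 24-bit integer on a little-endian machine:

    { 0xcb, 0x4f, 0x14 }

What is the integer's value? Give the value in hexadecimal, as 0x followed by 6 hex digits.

0x144FCB

In little-endian order the low byte comes first in memory.
Reassemble most-significant byte first: 14 4F CB → 0x144FCB.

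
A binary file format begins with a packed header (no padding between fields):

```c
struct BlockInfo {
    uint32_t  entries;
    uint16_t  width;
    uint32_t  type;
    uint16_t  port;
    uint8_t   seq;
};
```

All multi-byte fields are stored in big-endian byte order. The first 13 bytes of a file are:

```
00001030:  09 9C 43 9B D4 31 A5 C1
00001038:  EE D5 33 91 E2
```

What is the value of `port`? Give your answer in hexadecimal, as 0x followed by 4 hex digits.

0x3391

`port` follows `entries` (4 B), `width` (2 B), `type` (4 B), so it starts at offset 4 + 2 + 4 = 10 and occupies 2 bytes.
Bytes at offsets 10..11: 33 91.
Big-endian stores the most-significant byte at the lowest address.
The bytes are already most-significant first: 0x3391.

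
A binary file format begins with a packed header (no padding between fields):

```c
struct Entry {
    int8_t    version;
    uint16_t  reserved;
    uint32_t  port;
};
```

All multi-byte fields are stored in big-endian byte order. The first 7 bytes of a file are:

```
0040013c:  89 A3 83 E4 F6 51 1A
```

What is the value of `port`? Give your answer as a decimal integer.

3841347866

`port` follows `version` (1 B), `reserved` (2 B), so it starts at offset 1 + 2 = 3 and occupies 4 bytes.
Bytes at offsets 3..6: E4 F6 51 1A.
In big-endian order the high byte comes first in memory.
The bytes are already most-significant first: 0xE4F6511A.
0xE4F6511A = 3841347866.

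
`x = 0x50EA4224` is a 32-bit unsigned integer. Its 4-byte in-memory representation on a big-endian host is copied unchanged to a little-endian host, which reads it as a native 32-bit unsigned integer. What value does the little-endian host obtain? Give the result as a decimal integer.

608365136

Stored big-endian, the bytes at ascending addresses are 50 EA 42 24.
Read back as little-endian, the first byte is least significant, giving 0x2442EA50.
0x2442EA50 = 608365136.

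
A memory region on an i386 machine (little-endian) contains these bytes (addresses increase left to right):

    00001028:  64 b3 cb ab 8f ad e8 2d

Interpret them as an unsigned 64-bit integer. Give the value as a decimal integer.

3308084758877811556

Little-endian: lowest address holds the least-significant byte.
Reassemble most-significant byte first: 2D E8 AD 8F AB CB B3 64 → 0x2DE8AD8FABCBB364.
0x2DE8AD8FABCBB364 = 3308084758877811556.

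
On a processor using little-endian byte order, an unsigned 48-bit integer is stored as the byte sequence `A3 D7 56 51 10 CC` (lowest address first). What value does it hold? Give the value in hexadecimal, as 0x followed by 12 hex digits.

Little-endian: lowest address holds the least-significant byte.
Reassemble most-significant byte first: CC 10 51 56 D7 A3 → 0xCC105156D7A3.

0xCC105156D7A3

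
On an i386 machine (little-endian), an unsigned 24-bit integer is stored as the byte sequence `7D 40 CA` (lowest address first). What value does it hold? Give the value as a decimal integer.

Little-endian: lowest address holds the least-significant byte.
Reassemble most-significant byte first: CA 40 7D → 0xCA407D.
0xCA407D = 13254781.

13254781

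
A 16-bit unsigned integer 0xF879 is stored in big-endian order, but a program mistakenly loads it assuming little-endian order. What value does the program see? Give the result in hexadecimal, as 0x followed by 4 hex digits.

Stored big-endian, the bytes at ascending addresses are F8 79.
Read back as little-endian, the first byte is least significant, giving 0x79F8.

0x79F8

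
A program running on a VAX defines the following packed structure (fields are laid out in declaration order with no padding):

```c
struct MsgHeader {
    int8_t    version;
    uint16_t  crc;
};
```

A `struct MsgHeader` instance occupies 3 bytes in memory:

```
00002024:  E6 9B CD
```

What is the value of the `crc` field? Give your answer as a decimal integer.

52635

`crc` follows `version` (1 byte), so it starts at byte offset 1 and occupies 2 bytes.
Bytes at offsets 1..2: 9B CD.
Little-endian stores the least-significant byte at the lowest address.
Reassemble most-significant byte first: CD 9B → 0xCD9B.
0xCD9B = 52635.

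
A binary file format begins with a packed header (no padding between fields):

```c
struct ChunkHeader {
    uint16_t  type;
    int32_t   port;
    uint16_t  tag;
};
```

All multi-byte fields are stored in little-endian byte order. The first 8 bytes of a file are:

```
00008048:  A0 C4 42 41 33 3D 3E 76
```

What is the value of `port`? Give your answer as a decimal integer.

`port` follows `type` (2 bytes), so it starts at byte offset 2 and occupies 4 bytes.
Bytes at offsets 2..5: 42 41 33 3D.
Little-endian: lowest address holds the least-significant byte.
Reassemble most-significant byte first: 3D 33 41 42 → 0x3D334142.
0x3D334142 = 1026769218.

1026769218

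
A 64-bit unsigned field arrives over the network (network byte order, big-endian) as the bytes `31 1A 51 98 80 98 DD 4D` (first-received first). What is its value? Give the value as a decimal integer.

Big-endian: lowest address holds the most-significant byte.
The bytes are already most-significant first: 0x311A51988098DD4D.
0x311A51988098DD4D = 3538230172687326541.

3538230172687326541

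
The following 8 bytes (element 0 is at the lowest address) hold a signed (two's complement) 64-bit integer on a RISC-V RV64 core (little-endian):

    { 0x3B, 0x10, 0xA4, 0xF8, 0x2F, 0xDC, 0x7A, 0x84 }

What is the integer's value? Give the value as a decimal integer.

Little-endian stores the least-significant byte at the lowest address.
Reassemble most-significant byte first: 84 7A DC 2F F8 A4 10 3B → 0x847ADC2FF8A4103B.
Top bit is set, so as a signed 64-bit value this is 0x847ADC2FF8A4103B − 2^64 = -8900559614951288773.

-8900559614951288773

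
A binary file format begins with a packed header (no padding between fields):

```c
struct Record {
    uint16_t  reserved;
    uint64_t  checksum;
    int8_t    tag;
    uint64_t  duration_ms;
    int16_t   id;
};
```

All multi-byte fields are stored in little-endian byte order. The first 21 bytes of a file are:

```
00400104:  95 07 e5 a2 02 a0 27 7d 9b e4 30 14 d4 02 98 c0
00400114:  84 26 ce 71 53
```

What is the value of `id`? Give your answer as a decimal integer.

21361

`id` follows `reserved` (2 B), `checksum` (8 B), `tag` (1 B), `duration_ms` (8 B), so it starts at offset 2 + 8 + 1 + 8 = 19 and occupies 2 bytes.
Bytes at offsets 19..20: 71 53.
Little-endian stores the least-significant byte at the lowest address.
Reassemble most-significant byte first: 53 71 → 0x5371.
0x5371 = 21361.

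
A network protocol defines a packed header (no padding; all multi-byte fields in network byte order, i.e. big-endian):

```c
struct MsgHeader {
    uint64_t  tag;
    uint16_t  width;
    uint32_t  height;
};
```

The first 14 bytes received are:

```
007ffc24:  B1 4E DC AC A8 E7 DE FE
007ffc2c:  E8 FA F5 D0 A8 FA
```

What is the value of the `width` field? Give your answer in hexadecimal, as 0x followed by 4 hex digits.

0xE8FA

`width` follows `tag` (8 bytes), so it starts at byte offset 8 and occupies 2 bytes.
Bytes at offsets 8..9: E8 FA.
Big-endian stores the most-significant byte at the lowest address.
The bytes are already most-significant first: 0xE8FA.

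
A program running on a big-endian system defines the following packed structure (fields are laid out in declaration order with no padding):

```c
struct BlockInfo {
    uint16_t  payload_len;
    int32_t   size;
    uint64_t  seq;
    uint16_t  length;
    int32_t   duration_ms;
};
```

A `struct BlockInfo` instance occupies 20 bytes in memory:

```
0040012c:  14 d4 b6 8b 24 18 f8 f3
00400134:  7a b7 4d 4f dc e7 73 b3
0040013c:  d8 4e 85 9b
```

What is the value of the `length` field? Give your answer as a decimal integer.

29619

`length` follows `payload_len` (2 B), `size` (4 B), `seq` (8 B), so it starts at offset 2 + 4 + 8 = 14 and occupies 2 bytes.
Bytes at offsets 14..15: 73 B3.
Big-endian stores the most-significant byte at the lowest address.
The bytes are already most-significant first: 0x73B3.
0x73B3 = 29619.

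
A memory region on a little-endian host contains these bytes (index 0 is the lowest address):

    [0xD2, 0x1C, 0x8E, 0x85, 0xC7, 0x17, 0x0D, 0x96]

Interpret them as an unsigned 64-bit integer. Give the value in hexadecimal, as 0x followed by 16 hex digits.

0x960D17C7858E1CD2

Little-endian: lowest address holds the least-significant byte.
Reassemble most-significant byte first: 96 0D 17 C7 85 8E 1C D2 → 0x960D17C7858E1CD2.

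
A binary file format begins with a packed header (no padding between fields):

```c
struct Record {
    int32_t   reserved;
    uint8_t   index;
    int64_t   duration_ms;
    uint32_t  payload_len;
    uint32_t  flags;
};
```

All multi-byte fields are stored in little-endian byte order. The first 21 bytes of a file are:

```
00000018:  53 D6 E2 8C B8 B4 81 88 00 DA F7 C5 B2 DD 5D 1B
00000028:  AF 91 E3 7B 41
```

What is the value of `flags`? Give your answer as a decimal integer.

1098638225

`flags` follows `reserved` (4 B), `index` (1 B), `duration_ms` (8 B), `payload_len` (4 B), so it starts at offset 4 + 1 + 8 + 4 = 17 and occupies 4 bytes.
Bytes at offsets 17..20: 91 E3 7B 41.
Little-endian: lowest address holds the least-significant byte.
Reassemble most-significant byte first: 41 7B E3 91 → 0x417BE391.
0x417BE391 = 1098638225.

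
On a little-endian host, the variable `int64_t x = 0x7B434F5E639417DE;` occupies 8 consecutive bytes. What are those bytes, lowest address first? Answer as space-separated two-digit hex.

Split into bytes (most-significant first): 7B 43 4F 5E 63 94 17 DE.
In little-endian order the low byte comes first in memory.
So at ascending addresses the bytes are DE 17 94 63 5E 4F 43 7B.

DE 17 94 63 5E 4F 43 7B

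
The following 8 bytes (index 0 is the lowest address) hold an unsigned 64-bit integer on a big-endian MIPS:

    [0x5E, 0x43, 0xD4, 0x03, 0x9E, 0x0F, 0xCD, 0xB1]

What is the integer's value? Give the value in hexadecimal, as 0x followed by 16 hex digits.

0x5E43D4039E0FCDB1

Big-endian stores the most-significant byte at the lowest address.
The bytes are already most-significant first: 0x5E43D4039E0FCDB1.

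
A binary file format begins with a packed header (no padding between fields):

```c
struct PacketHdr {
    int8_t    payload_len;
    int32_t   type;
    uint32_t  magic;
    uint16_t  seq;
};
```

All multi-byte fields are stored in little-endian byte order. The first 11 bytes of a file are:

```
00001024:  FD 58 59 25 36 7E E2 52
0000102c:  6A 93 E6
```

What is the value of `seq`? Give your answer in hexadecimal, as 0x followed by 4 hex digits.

`seq` follows `payload_len` (1 B), `type` (4 B), `magic` (4 B), so it starts at offset 1 + 4 + 4 = 9 and occupies 2 bytes.
Bytes at offsets 9..10: 93 E6.
Little-endian stores the least-significant byte at the lowest address.
Reassemble most-significant byte first: E6 93 → 0xE693.

0xE693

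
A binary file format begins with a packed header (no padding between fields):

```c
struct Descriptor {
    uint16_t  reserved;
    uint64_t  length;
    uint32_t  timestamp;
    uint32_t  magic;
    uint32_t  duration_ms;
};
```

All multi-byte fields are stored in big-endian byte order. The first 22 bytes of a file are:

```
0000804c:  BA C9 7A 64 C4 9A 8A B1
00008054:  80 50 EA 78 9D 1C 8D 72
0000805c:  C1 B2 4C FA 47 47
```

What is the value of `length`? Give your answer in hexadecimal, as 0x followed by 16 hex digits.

`length` follows `reserved` (2 bytes), so it starts at byte offset 2 and occupies 8 bytes.
Bytes at offsets 2..9: 7A 64 C4 9A 8A B1 80 50.
Big-endian stores the most-significant byte at the lowest address.
The bytes are already most-significant first: 0x7A64C49A8AB18050.

0x7A64C49A8AB18050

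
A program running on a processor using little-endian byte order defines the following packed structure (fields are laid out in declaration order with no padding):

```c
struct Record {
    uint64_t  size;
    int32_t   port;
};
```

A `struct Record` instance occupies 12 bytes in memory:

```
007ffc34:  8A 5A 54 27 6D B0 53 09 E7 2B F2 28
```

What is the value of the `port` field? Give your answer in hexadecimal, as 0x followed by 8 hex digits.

0x28F22BE7

`port` follows `size` (8 bytes), so it starts at byte offset 8 and occupies 4 bytes.
Bytes at offsets 8..11: E7 2B F2 28.
In little-endian order the low byte comes first in memory.
Reassemble most-significant byte first: 28 F2 2B E7 → 0x28F22BE7.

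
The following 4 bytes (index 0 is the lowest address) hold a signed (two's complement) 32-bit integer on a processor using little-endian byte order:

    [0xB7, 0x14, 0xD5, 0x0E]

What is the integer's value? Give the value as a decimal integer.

Little-endian stores the least-significant byte at the lowest address.
Reassemble most-significant byte first: 0E D5 14 B7 → 0x0ED514B7.
0x0ED514B7 = 248845495.

248845495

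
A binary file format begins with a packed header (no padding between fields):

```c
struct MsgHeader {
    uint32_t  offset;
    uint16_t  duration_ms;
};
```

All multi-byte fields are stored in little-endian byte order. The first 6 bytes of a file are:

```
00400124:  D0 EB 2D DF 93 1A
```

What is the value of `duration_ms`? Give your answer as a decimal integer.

`duration_ms` follows `offset` (4 bytes), so it starts at byte offset 4 and occupies 2 bytes.
Bytes at offsets 4..5: 93 1A.
Little-endian: lowest address holds the least-significant byte.
Reassemble most-significant byte first: 1A 93 → 0x1A93.
0x1A93 = 6803.

6803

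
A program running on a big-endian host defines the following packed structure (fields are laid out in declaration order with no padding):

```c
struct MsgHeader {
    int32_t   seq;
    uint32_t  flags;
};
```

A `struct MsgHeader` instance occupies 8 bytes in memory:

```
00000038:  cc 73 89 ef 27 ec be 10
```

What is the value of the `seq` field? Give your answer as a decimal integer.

-864843281

`seq` is the first field, at byte offset 0, occupying 4 bytes.
Bytes at offsets 0..3: CC 73 89 EF.
In big-endian order the high byte comes first in memory.
The bytes are already most-significant first: 0xCC7389EF.
Top bit is set, so as a signed 32-bit value this is 0xCC7389EF − 2^32 = -864843281.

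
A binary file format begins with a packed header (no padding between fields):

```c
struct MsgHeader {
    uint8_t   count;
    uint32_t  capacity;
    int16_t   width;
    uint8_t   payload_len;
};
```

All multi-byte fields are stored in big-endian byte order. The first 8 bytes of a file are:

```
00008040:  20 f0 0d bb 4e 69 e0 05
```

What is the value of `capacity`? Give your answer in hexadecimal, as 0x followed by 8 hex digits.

`capacity` follows `count` (1 byte), so it starts at byte offset 1 and occupies 4 bytes.
Bytes at offsets 1..4: F0 0D BB 4E.
Big-endian stores the most-significant byte at the lowest address.
The bytes are already most-significant first: 0xF00DBB4E.

0xF00DBB4E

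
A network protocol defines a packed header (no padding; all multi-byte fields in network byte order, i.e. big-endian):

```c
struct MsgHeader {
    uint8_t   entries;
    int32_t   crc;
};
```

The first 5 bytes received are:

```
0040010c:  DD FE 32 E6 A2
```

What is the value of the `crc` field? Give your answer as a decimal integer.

`crc` follows `entries` (1 byte), so it starts at byte offset 1 and occupies 4 bytes.
Bytes at offsets 1..4: FE 32 E6 A2.
In big-endian order the high byte comes first in memory.
The bytes are already most-significant first: 0xFE32E6A2.
Top bit is set, so as a signed 32-bit value this is 0xFE32E6A2 − 2^32 = -30218590.

-30218590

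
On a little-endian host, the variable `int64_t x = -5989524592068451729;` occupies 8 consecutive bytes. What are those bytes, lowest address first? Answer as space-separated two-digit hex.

6F 22 4B 0C 1E EF E0 AC

Two's complement of -5989524592068451729 in 64 bits: 5989524592068451729 = 0x531F10E1F3B4DD91; invert → 0xACE0EF1E0C4B226E; add 1 → 0xACE0EF1E0C4B226F.
Split into bytes (most-significant first): AC E0 EF 1E 0C 4B 22 6F.
Little-endian stores the least-significant byte at the lowest address.
So at ascending addresses the bytes are 6F 22 4B 0C 1E EF E0 AC.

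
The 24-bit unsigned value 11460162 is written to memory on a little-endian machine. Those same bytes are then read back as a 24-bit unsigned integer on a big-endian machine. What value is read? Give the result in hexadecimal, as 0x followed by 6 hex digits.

11460162 in 24-bit hexadecimal is 0xAEDE42.
Stored little-endian, the bytes at ascending addresses are 42 DE AE.
Read back as big-endian, the last byte is least significant, giving 0x42DEAE.

0x42DEAE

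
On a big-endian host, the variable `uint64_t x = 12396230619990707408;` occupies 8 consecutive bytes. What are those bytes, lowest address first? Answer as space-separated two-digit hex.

AC 08 42 12 22 5D CC D0

12396230619990707408 in hexadecimal, padded to 64 bits, is 0xAC084212225DCCD0.
Split into bytes (most-significant first): AC 08 42 12 22 5D CC D0.
Big-endian: lowest address holds the most-significant byte.
So the memory order matches the most-significant-first order: AC 08 42 12 22 5D CC D0.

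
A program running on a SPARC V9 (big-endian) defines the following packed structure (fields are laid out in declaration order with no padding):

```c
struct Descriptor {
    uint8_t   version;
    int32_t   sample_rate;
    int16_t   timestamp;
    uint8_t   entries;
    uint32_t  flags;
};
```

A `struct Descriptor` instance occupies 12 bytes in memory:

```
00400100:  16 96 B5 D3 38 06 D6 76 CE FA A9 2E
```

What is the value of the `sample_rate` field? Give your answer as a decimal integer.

`sample_rate` follows `version` (1 byte), so it starts at byte offset 1 and occupies 4 bytes.
Bytes at offsets 1..4: 96 B5 D3 38.
In big-endian order the high byte comes first in memory.
The bytes are already most-significant first: 0x96B5D338.
Top bit is set, so as a signed 32-bit value this is 0x96B5D338 − 2^32 = -1766468808.

-1766468808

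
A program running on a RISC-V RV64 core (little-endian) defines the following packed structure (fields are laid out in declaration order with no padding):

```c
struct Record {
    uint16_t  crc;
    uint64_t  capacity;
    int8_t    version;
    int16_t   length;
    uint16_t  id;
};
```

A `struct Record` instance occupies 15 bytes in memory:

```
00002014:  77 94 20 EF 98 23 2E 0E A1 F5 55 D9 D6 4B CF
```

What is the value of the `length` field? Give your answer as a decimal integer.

`length` follows `crc` (2 B), `capacity` (8 B), `version` (1 B), so it starts at offset 2 + 8 + 1 = 11 and occupies 2 bytes.
Bytes at offsets 11..12: D9 D6.
In little-endian order the low byte comes first in memory.
Reassemble most-significant byte first: D6 D9 → 0xD6D9.
Top bit is set, so as a signed 16-bit value this is 0xD6D9 − 2^16 = -10535.

-10535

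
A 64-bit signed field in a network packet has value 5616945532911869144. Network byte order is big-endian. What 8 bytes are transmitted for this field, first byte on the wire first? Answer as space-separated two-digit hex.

4D F3 66 33 CB ED DC D8

5616945532911869144 in hexadecimal, padded to 64 bits, is 0x4DF36633CBEDDCD8.
Split into bytes (most-significant first): 4D F3 66 33 CB ED DC D8.
Big-endian stores the most-significant byte at the lowest address.
So the memory order matches the most-significant-first order: 4D F3 66 33 CB ED DC D8.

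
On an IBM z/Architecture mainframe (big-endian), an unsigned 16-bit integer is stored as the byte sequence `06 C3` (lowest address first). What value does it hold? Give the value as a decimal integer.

1731

In big-endian order the high byte comes first in memory.
The bytes are already most-significant first: 0x06C3.
0x06C3 = 1731.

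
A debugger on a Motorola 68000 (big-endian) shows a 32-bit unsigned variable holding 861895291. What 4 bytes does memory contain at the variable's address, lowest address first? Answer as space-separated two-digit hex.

861895291 in hexadecimal, padded to 32 bits, is 0x335F7A7B.
Split into bytes (most-significant first): 33 5F 7A 7B.
Big-endian: lowest address holds the most-significant byte.
So the memory order matches the most-significant-first order: 33 5F 7A 7B.

33 5F 7A 7B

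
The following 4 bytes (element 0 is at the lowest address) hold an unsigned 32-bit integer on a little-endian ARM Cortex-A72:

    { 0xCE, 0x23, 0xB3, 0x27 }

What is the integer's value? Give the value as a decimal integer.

666051534

Little-endian stores the least-significant byte at the lowest address.
Reassemble most-significant byte first: 27 B3 23 CE → 0x27B323CE.
0x27B323CE = 666051534.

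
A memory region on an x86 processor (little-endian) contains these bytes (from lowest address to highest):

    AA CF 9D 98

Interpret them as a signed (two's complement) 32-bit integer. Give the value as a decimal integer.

Little-endian: lowest address holds the least-significant byte.
Reassemble most-significant byte first: 98 9D CF AA → 0x989DCFAA.
Top bit is set, so as a signed 32-bit value this is 0x989DCFAA − 2^32 = -1734488150.

-1734488150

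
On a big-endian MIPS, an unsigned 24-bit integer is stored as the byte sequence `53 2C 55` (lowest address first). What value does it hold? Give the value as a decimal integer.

Big-endian stores the most-significant byte at the lowest address.
The bytes are already most-significant first: 0x532C55.
0x532C55 = 5450837.

5450837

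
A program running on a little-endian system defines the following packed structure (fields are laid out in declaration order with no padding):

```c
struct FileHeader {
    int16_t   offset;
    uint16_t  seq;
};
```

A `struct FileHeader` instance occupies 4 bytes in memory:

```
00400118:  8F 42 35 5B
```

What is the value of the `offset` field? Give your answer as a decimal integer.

17039

`offset` is the first field, at byte offset 0, occupying 2 bytes.
Bytes at offsets 0..1: 8F 42.
Little-endian stores the least-significant byte at the lowest address.
Reassemble most-significant byte first: 42 8F → 0x428F.
0x428F = 17039.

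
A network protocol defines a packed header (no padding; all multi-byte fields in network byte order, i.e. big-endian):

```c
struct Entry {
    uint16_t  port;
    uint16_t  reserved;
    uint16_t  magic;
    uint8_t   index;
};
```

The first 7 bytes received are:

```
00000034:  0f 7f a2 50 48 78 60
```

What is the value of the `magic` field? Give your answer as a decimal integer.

`magic` follows `port` (2 B), `reserved` (2 B), so it starts at offset 2 + 2 = 4 and occupies 2 bytes.
Bytes at offsets 4..5: 48 78.
In big-endian order the high byte comes first in memory.
The bytes are already most-significant first: 0x4878.
0x4878 = 18552.

18552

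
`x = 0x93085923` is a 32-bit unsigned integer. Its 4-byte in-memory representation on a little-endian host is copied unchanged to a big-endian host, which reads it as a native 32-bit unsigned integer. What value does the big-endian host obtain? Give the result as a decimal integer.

593037459

Stored little-endian, the bytes at ascending addresses are 23 59 08 93.
Read back as big-endian, the last byte is least significant, giving 0x23590893.
0x23590893 = 593037459.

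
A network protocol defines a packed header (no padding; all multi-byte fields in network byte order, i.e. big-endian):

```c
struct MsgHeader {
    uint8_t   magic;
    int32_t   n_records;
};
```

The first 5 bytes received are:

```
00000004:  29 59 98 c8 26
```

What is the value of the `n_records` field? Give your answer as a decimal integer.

`n_records` follows `magic` (1 byte), so it starts at byte offset 1 and occupies 4 bytes.
Bytes at offsets 1..4: 59 98 C8 26.
Big-endian: lowest address holds the most-significant byte.
The bytes are already most-significant first: 0x5998C826.
0x5998C826 = 1503184934.

1503184934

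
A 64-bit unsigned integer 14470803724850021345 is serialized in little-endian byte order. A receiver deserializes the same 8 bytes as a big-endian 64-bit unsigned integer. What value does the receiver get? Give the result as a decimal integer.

16267869859732247240

14470803724850021345 in 64-bit hexadecimal is 0xC8D29F517215C3E1.
Stored little-endian, the bytes at ascending addresses are E1 C3 15 72 51 9F D2 C8.
Read back as big-endian, the last byte is least significant, giving 0xE1C31572519FD2C8.
0xE1C31572519FD2C8 = 16267869859732247240.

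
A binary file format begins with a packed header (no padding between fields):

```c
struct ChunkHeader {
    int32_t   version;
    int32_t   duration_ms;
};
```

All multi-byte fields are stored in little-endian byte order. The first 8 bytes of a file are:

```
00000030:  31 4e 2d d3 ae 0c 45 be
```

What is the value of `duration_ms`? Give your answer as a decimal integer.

-1102771026

`duration_ms` follows `version` (4 bytes), so it starts at byte offset 4 and occupies 4 bytes.
Bytes at offsets 4..7: AE 0C 45 BE.
In little-endian order the low byte comes first in memory.
Reassemble most-significant byte first: BE 45 0C AE → 0xBE450CAE.
Top bit is set, so as a signed 32-bit value this is 0xBE450CAE − 2^32 = -1102771026.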